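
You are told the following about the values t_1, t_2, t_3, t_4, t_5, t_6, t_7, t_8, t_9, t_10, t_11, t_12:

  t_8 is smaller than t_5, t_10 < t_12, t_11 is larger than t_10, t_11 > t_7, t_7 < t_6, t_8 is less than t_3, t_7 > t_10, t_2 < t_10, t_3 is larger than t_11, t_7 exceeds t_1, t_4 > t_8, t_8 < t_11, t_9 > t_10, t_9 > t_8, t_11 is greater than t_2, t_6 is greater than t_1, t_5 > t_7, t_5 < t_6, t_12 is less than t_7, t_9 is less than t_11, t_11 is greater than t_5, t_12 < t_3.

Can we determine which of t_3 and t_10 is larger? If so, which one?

t_10 < t_12 and t_12 < t_7 give t_10 < t_7.
Then t_7 < t_11 extends the chain to t_11.
Then t_11 < t_3 extends the chain to t_3.
So t_3 is larger.

t_3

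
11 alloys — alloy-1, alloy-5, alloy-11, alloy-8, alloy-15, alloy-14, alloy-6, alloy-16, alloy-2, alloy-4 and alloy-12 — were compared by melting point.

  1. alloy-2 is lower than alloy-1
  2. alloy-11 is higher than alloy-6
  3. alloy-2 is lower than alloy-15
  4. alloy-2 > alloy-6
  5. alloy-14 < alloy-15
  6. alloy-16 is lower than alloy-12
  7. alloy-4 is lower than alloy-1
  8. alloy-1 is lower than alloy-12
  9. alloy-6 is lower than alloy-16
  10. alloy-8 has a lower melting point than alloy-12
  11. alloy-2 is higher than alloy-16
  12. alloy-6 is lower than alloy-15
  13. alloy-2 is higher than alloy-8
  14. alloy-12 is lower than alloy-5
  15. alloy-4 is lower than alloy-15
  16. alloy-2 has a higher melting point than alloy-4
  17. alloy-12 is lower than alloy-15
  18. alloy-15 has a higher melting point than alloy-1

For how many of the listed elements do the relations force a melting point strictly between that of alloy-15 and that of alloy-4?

Chaining upward from alloy-4 reaches: alloy-2, alloy-1, alloy-12, alloy-5.
Chaining downward from alloy-15 reaches: alloy-8, alloy-6, alloy-14, alloy-16, alloy-2, alloy-1, alloy-12.
Strictly between alloy-4 and alloy-15 are those in both lists: alloy-2, alloy-1, alloy-12 — 3 elements.

3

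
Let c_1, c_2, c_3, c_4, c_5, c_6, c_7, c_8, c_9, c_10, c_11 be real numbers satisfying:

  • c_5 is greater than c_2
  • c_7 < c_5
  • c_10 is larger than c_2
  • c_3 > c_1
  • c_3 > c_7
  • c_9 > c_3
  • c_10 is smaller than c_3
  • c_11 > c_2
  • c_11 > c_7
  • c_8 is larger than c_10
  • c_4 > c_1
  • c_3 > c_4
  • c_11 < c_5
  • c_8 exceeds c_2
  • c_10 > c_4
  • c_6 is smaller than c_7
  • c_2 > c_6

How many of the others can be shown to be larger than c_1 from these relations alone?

The elements the relations force above c_1 are c_4, c_10, c_8, c_3, c_9 — no chain reaches any other.
That is 5.

5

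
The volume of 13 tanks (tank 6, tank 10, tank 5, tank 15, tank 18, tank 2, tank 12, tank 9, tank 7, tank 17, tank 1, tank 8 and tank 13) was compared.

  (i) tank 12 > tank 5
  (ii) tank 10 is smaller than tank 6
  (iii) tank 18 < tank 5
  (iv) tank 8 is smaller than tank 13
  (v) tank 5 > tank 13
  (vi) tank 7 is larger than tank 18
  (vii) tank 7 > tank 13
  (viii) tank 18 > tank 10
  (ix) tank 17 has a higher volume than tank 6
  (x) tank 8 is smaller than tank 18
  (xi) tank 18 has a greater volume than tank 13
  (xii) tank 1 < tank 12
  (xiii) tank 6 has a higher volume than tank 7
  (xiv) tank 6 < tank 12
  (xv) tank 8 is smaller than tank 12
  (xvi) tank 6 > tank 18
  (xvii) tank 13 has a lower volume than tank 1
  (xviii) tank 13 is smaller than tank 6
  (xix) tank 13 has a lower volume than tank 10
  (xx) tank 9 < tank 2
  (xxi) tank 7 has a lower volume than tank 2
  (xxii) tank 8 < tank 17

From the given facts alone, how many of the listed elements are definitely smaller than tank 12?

8

Directly below tank 12: tank 8, tank 1, tank 5, tank 6.
One step further: tank 13, tank 10, tank 18, tank 7 (8 so far).
No other element is forced below tank 12 by the given relations, so the count is 8.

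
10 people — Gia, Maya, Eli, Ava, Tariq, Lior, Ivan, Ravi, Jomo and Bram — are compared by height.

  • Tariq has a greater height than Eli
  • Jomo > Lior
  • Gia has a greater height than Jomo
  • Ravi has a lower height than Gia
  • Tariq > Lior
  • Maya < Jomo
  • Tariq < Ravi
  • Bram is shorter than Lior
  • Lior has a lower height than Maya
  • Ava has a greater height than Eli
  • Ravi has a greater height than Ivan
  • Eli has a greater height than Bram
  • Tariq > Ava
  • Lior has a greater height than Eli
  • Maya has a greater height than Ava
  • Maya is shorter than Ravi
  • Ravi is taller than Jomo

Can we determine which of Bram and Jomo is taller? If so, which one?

Bram < Eli and Eli < Ava give Bram < Ava.
Then Ava < Maya extends the chain to Maya.
Then Maya < Jomo extends the chain to Jomo.
So Jomo is taller.

Jomo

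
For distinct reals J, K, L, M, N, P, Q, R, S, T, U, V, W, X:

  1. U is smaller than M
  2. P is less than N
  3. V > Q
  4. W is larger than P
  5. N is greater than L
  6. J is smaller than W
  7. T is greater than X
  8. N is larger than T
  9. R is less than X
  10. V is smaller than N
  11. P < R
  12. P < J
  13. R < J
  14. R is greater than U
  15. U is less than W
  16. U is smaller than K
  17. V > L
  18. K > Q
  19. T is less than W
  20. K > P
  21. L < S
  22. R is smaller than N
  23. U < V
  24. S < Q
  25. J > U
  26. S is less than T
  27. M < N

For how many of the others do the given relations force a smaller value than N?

Directly below N: P, L, R, M, V, T.
One step further: U, S, Q, X (10 so far).
No other element is forced below N by the given relations, so the count is 10.

10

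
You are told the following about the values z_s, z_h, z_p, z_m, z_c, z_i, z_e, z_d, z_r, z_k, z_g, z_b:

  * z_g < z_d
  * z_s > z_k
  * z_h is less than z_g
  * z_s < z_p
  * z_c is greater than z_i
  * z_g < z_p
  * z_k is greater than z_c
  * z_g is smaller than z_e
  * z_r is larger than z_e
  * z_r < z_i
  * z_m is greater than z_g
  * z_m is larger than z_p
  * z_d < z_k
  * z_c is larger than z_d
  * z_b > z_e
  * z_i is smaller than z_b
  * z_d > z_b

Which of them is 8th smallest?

Chaining the given pairs: z_h < z_g < z_e < z_r < z_i < z_b < z_d < z_c < z_k < z_s < z_p < z_m.
The 8th smallest is z_c.

z_c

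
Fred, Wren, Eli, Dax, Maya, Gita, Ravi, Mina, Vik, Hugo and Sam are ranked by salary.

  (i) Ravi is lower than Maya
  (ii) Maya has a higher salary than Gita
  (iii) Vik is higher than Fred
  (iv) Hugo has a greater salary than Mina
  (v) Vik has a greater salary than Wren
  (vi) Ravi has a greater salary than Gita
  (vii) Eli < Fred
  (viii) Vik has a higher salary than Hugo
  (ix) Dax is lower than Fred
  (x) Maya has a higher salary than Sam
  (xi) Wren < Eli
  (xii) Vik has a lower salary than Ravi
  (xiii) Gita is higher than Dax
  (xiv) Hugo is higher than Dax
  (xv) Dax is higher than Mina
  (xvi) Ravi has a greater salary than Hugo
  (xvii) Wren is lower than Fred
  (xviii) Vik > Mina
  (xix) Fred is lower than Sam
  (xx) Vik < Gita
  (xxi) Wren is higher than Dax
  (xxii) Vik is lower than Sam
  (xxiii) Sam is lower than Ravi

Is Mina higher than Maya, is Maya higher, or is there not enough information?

The relevant relations are Mina < Dax; Dax < Wren; Wren < Eli; Eli < Fred; Fred < Vik; Vik < Gita; Gita < Ravi; Ravi < Maya.
Together: Mina < Dax < Wren < Eli < Fred < Vik < Gita < Ravi < Maya.
So Maya is higher.

Maya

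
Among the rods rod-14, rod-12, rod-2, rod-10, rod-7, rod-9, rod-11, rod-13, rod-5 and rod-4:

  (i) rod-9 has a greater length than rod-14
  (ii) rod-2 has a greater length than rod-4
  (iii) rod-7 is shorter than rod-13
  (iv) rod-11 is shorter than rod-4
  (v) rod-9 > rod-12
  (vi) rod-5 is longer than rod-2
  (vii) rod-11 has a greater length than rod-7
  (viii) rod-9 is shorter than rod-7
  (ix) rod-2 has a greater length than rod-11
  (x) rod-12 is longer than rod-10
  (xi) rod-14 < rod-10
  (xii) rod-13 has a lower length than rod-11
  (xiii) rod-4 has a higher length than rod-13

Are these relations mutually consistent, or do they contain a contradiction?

Every relation is compatible with rod-14 < rod-10 < rod-12 < rod-9 < rod-7 < rod-13 < rod-11 < rod-4 < rod-2 < rod-5; the set is consistent.

consistent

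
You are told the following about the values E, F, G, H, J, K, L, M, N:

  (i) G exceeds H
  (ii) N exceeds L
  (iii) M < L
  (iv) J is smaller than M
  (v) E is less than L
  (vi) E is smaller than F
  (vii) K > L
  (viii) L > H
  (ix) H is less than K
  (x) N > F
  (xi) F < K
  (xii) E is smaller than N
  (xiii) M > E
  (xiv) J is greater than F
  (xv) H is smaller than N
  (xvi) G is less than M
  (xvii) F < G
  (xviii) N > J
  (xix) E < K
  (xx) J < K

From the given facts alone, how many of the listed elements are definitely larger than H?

Directly above H: G, L, N, K.
One step further: M (5 so far).
No other element is forced above H by the given relations, so the count is 5.

5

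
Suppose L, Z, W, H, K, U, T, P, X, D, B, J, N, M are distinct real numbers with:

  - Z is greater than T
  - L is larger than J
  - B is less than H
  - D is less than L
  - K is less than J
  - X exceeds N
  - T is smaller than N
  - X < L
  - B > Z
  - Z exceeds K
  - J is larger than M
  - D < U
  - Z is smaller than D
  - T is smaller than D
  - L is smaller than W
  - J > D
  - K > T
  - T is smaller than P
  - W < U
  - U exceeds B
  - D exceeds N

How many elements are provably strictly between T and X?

1

Chaining upward from T reaches: K, N, Z, B, D, J, L, W, U, H, P.
Chaining downward from X reaches: N.
Strictly between T and X are those in both lists: N — 1 element.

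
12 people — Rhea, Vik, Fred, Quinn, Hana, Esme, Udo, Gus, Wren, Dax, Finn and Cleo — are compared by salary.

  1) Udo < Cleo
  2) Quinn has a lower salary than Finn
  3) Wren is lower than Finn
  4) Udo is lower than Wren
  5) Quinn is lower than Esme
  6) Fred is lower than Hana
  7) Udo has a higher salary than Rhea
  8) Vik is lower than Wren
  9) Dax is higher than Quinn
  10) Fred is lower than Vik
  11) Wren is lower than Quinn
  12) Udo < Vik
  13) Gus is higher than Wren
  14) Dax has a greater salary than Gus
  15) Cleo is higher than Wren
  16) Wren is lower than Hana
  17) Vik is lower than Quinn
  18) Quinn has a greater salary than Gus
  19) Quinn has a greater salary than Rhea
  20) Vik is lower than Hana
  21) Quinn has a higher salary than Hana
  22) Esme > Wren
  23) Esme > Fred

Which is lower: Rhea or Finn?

Rhea

The relevant relations are Rhea < Udo; Udo < Vik; Vik < Wren; Wren < Gus; Gus < Quinn; Quinn < Finn.
Together: Rhea < Udo < Vik < Wren < Gus < Quinn < Finn.
So Rhea < Finn; Rhea is the lower of the two.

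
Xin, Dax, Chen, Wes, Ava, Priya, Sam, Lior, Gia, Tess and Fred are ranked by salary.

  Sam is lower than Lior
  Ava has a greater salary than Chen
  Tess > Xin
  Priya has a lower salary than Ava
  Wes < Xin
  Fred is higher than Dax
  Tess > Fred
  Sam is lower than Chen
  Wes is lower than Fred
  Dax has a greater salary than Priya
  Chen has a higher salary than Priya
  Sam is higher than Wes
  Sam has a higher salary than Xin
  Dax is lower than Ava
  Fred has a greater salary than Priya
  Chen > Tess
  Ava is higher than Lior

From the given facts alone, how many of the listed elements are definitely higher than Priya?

5

Directly above Priya: Dax, Fred, Chen, Ava.
One step further: Tess (5 so far).
Nothing else is reachable above Priya; 5 in all.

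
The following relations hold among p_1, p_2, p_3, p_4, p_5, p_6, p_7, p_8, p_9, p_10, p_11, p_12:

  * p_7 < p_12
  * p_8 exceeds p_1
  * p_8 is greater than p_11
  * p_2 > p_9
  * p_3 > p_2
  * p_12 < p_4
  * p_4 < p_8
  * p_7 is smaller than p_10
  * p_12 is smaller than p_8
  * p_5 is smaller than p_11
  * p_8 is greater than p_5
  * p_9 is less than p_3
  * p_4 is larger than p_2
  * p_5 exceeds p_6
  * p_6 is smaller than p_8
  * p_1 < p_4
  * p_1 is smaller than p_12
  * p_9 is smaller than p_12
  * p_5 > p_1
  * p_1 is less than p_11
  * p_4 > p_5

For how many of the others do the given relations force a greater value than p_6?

4

The elements the relations force above p_6 are p_5, p_11, p_4, p_8 — no chain reaches any other.
That is 4.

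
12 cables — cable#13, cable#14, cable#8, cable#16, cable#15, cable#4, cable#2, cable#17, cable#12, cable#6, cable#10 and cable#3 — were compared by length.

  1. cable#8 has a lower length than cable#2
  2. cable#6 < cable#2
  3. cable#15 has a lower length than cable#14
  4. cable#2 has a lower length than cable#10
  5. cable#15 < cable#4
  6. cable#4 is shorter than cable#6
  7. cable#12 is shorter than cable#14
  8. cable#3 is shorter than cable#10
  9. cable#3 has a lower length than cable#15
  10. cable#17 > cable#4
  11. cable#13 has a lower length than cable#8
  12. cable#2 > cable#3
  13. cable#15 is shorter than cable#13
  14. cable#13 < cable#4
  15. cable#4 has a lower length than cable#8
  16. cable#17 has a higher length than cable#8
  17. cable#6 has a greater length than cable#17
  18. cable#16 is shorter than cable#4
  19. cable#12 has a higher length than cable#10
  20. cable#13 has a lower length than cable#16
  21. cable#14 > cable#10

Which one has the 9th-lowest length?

Chaining the given pairs: cable#3 < cable#15 < cable#13 < cable#16 < cable#4 < cable#8 < cable#17 < cable#6 < cable#2 < cable#10 < cable#12 < cable#14.
Counting 9 from the smallest end gives cable#2.

cable#2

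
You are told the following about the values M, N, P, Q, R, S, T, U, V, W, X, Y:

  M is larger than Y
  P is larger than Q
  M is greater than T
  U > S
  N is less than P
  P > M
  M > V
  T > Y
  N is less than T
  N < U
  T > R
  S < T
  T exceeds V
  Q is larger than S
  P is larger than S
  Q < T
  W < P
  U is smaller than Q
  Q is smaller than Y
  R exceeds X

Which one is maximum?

P

Chaining downward from P: directly below it, W, N, S, Q, M; then V, U, Y, T; then R; then X.
That covers every other element, and nothing is given above P, so P is the maximum.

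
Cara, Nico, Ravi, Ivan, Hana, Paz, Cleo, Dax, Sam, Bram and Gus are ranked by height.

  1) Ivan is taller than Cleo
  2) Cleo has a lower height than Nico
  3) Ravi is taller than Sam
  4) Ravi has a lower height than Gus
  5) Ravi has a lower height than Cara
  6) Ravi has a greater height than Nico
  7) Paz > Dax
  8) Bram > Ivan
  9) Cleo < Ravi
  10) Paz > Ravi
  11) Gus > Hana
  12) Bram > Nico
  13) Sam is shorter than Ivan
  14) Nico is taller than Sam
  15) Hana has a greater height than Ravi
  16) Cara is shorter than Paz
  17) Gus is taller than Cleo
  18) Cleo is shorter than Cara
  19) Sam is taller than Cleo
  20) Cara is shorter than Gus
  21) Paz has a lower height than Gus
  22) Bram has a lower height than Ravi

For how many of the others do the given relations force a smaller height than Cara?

6

From Cara the given relations immediately reach Cleo, Ravi.
From those, Sam, Nico, Bram — 5 in total.
From those, Ivan — 6 in total.
Nothing else is reachable below Cara; 6 in all.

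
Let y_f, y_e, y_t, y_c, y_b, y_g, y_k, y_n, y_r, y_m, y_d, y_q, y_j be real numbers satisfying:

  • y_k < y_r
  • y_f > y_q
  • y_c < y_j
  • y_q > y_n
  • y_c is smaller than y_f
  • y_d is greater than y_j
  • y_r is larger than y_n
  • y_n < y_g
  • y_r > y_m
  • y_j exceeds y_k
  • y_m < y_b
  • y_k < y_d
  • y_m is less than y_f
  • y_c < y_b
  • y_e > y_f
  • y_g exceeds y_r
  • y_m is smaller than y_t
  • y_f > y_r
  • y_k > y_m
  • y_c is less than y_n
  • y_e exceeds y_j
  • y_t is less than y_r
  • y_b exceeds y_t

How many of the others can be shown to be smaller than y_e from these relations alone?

The elements the relations force below y_e are y_m, y_k, y_t, y_c, y_n, y_q, y_j, y_r, y_f — no chain reaches any other.
That is 9.

9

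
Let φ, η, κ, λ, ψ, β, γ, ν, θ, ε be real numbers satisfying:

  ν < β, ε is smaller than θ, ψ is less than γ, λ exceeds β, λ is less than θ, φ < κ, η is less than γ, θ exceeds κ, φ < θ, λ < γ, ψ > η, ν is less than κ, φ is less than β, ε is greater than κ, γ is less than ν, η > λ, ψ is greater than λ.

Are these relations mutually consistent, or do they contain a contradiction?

We have ν < β stated directly, yet also β < λ < η < ψ < γ < ν by chaining the others — so β < ν. Contradiction.

inconsistent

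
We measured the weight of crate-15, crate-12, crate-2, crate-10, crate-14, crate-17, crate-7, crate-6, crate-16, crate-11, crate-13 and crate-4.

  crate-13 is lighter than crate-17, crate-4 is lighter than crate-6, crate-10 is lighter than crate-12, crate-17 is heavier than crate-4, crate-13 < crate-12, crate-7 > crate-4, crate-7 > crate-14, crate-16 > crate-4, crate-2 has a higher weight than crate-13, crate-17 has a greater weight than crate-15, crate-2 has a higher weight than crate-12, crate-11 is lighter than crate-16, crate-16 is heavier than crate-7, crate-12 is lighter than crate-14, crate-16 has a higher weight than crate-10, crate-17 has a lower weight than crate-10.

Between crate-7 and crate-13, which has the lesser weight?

Following the relations from crate-13: crate-13 < crate-17 < crate-10 < crate-12 < crate-14 < crate-7.
So crate-13 < crate-7; crate-13 is the lighter of the two.

crate-13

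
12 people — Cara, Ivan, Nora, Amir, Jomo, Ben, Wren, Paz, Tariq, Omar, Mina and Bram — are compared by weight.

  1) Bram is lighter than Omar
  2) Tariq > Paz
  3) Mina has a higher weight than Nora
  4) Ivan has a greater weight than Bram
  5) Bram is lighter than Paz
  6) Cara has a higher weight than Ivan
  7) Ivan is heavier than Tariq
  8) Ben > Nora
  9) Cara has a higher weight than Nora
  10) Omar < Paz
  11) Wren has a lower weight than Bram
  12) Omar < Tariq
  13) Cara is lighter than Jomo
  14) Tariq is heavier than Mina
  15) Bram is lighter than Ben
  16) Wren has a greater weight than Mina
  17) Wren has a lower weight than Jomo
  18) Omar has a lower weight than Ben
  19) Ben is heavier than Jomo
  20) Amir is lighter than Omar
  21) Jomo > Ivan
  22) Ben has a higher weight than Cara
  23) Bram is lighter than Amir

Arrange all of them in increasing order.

Nora < Mina < Wren < Bram < Amir < Omar < Paz < Tariq < Ivan < Cara < Jomo < Ben

The consecutive links are each given: Nora < Mina; Mina < Wren; Wren < Bram; Bram < Amir; Amir < Omar; Omar < Paz; Paz < Tariq; Tariq < Ivan; Ivan < Cara; Cara < Jomo; Jomo < Ben.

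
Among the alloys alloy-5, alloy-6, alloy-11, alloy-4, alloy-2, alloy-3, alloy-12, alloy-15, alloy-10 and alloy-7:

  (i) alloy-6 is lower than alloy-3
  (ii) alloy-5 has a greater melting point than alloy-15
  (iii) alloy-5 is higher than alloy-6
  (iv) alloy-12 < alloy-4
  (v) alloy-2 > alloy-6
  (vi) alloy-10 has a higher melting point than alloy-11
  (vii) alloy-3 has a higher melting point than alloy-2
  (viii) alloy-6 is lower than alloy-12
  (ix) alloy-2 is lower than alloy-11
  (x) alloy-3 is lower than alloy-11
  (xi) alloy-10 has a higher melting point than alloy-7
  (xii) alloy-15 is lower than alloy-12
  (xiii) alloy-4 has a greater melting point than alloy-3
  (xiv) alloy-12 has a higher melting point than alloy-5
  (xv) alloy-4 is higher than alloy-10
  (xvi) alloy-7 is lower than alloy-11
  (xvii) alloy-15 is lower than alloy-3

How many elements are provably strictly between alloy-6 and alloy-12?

Chaining upward from alloy-6 reaches: alloy-2, alloy-5, alloy-3, alloy-11, alloy-10, alloy-4.
Chaining downward from alloy-12 reaches: alloy-15, alloy-5.
Strictly between alloy-6 and alloy-12 are those in both lists: alloy-5 — 1 element.

1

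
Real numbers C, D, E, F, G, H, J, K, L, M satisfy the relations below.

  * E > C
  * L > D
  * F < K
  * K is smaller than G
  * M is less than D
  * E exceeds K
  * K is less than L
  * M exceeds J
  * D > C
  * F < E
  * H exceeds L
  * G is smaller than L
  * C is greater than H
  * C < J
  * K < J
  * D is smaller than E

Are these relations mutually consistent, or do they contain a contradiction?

inconsistent

We have D < L stated directly, yet also L < H < C < J < M < D by chaining the others — so L < D. Contradiction.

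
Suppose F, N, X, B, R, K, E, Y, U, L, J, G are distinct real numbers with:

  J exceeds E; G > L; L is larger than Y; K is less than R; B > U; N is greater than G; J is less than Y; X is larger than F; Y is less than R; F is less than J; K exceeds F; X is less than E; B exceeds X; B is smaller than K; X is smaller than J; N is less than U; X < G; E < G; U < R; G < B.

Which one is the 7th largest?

L

Chaining the given pairs: F < X < E < J < Y < L < G < N < U < B < K < R.
The 7th largest is L.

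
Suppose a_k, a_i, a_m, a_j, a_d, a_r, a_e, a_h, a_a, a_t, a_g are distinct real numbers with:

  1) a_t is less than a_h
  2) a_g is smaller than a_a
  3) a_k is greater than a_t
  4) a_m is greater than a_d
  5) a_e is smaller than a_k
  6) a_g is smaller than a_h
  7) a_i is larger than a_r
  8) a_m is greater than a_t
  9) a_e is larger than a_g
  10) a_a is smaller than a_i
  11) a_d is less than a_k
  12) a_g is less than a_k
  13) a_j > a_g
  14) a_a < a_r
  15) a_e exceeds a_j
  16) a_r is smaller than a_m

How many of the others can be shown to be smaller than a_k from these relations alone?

The elements the relations force below a_k are a_t, a_g, a_j, a_d, a_e — no chain reaches any other.
That is 5.

5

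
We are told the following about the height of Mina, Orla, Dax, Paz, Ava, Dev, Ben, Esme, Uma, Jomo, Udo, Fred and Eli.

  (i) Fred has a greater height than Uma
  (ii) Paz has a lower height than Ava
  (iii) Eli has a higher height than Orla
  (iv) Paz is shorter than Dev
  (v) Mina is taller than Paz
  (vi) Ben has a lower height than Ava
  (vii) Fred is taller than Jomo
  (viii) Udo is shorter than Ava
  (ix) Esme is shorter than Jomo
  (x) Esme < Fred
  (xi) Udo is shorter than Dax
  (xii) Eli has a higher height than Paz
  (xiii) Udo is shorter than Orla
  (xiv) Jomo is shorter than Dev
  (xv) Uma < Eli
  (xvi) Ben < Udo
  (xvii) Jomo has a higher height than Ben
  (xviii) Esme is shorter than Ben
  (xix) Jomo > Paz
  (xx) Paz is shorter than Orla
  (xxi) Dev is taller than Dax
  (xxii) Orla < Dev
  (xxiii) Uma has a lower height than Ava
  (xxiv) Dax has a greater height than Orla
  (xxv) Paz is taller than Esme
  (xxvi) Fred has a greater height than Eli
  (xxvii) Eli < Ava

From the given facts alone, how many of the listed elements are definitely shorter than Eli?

From Eli the given relations immediately reach Uma, Paz, Orla.
From those, Esme, Udo — 5 in total.
From those, Ben — 6 in total.
No other element is forced below Eli by the given relations, so the count is 6.

6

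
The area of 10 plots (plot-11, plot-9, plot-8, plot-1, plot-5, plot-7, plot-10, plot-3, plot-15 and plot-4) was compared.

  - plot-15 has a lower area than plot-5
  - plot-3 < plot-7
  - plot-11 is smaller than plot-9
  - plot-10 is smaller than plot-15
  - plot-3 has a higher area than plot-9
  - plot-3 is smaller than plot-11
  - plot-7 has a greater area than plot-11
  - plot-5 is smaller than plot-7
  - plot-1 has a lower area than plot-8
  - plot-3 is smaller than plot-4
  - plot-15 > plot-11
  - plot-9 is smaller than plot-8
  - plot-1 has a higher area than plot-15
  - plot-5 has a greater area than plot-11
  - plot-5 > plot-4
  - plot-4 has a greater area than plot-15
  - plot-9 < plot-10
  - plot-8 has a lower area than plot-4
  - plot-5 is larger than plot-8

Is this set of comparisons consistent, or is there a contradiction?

inconsistent

Chaining the given relations yields plot-3 < plot-11 < plot-9, so plot-3 < plot-9. But one relation states plot-9 < plot-3. These cannot both hold.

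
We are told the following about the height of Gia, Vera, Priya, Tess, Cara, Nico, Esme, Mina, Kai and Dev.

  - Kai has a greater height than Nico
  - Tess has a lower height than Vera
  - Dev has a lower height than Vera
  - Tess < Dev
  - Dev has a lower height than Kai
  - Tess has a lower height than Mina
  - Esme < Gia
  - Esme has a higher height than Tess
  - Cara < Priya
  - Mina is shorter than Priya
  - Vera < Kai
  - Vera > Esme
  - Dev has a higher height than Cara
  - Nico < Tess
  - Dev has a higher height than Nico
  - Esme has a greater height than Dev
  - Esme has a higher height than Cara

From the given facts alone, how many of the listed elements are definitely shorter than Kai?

From Kai the given relations immediately reach Nico, Dev, Vera.
From those, Cara, Tess, Esme — 6 in total.
Nothing else is reachable below Kai; 6 in all.

6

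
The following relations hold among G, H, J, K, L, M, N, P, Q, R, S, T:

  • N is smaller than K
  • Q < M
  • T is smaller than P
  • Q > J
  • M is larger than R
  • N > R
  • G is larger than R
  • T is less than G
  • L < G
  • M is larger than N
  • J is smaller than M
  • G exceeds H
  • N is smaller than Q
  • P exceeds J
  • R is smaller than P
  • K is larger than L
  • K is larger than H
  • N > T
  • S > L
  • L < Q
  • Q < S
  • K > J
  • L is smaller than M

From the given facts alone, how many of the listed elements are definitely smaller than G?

4

The elements the relations force below G are T, H, R, L — no chain reaches any other.
That is 4.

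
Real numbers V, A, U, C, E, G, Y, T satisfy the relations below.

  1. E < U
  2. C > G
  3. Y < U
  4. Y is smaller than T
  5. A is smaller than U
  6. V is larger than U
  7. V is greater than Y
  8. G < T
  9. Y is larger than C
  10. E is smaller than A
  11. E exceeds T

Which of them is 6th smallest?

A

Piecing the relations together gives one ordering: G < C < Y < T < E < A < U < V.
Counting 6 from the smallest end gives A.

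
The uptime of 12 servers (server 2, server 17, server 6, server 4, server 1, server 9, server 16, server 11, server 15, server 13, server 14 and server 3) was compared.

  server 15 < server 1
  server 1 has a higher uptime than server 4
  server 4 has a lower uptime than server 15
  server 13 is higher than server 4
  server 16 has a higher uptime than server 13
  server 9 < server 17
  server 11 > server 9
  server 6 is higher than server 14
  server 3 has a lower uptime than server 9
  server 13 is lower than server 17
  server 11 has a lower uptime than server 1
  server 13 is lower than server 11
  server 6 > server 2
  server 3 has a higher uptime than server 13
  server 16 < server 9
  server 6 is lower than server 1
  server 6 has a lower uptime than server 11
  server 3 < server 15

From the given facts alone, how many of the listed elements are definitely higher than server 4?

Directly above server 4: server 13, server 15, server 1.
One step further: server 16, server 3, server 11, server 17 (7 so far).
One step further: server 9 (8 so far).
Nothing else is reachable above server 4; 8 in all.

8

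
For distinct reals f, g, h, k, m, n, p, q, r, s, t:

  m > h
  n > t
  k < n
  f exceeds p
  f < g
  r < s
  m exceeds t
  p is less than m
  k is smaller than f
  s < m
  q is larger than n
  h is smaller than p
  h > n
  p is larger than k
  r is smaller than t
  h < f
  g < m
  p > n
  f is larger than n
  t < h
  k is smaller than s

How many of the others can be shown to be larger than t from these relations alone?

Directly above t: n, h, m.
One step further: p, f, q (6 so far).
One step further: g (7 so far).
No other element is forced above t by the given relations, so the count is 7.

7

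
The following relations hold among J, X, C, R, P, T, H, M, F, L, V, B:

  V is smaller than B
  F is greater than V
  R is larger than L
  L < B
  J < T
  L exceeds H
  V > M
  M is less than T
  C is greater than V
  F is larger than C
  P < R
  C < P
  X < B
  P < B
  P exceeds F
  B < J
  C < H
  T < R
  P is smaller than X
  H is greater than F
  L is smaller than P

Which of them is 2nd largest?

Chaining the given pairs: M < V < C < F < H < L < P < X < B < J < T < R.
The 2nd largest is T.

T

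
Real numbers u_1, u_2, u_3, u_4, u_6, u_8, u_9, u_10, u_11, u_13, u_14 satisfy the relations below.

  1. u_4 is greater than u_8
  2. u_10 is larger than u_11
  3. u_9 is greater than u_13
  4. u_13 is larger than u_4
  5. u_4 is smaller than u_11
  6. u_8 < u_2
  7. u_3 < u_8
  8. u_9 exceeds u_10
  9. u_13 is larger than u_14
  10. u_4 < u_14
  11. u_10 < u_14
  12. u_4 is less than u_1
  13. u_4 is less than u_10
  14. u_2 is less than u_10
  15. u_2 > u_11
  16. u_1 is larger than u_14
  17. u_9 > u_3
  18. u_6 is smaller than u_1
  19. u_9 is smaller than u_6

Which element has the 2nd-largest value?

u_6

Piecing the relations together gives one ordering: u_3 < u_8 < u_4 < u_11 < u_2 < u_10 < u_14 < u_13 < u_9 < u_6 < u_1.
Counting 2 from the largest end gives u_6.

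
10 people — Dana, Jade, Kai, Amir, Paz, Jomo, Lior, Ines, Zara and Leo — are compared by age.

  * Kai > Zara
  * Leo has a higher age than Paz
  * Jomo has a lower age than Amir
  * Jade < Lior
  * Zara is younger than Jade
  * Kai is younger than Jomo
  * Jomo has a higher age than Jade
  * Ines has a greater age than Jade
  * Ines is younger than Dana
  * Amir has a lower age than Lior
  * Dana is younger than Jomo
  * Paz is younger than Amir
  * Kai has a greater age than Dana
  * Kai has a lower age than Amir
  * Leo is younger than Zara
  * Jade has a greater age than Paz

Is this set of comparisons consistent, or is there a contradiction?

Every relation is compatible with Paz < Leo < Zara < Jade < Ines < Dana < Kai < Jomo < Amir < Lior; the set is consistent.

consistent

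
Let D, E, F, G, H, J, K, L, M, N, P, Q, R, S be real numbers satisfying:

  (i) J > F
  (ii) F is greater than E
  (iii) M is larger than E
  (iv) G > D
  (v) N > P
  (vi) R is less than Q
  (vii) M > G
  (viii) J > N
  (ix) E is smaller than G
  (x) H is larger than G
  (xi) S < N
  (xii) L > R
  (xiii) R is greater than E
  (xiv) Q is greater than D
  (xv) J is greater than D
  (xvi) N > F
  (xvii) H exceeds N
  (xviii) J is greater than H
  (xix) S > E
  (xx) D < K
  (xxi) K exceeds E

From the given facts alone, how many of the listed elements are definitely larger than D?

The elements the relations force above D are Q, G, H, K, J, M — no chain reaches any other.
That is 6.

6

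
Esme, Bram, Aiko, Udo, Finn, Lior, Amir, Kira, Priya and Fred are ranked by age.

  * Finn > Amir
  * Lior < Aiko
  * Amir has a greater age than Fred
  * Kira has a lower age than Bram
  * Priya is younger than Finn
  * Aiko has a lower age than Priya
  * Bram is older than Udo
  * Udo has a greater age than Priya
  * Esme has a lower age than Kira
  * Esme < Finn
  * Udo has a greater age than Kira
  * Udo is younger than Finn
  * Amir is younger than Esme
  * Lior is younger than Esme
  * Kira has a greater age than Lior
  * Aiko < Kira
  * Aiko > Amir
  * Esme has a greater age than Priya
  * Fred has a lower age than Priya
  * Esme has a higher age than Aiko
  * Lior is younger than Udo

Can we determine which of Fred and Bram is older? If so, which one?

Following the relations from Fred: Fred < Amir < Aiko < Priya < Esme < Kira < Udo < Bram.
So Bram is older.

Bram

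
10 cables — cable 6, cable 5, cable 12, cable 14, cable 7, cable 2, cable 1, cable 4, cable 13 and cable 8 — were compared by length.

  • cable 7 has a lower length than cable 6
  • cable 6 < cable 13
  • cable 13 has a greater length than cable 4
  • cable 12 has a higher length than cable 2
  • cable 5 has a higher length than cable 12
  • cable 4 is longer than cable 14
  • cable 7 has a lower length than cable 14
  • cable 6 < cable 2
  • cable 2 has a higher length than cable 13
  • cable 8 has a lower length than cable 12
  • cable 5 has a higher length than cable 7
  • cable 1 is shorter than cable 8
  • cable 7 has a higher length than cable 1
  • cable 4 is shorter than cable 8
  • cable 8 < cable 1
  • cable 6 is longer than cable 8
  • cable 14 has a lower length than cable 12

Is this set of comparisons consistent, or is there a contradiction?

inconsistent

We have cable 8 < cable 1 stated directly, yet also cable 1 < cable 7 < cable 14 < cable 4 < cable 8 by chaining the others — so cable 1 < cable 8. Contradiction.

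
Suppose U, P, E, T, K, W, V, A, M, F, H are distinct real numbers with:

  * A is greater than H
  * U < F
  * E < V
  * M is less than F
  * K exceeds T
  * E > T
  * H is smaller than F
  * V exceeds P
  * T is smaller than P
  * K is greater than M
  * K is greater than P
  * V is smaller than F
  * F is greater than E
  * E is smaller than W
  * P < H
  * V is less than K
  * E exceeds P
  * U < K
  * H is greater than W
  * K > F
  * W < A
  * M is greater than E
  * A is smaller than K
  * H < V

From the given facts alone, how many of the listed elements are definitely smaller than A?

The elements the relations force below A are T, P, E, W, H — no chain reaches any other.
That is 5.

5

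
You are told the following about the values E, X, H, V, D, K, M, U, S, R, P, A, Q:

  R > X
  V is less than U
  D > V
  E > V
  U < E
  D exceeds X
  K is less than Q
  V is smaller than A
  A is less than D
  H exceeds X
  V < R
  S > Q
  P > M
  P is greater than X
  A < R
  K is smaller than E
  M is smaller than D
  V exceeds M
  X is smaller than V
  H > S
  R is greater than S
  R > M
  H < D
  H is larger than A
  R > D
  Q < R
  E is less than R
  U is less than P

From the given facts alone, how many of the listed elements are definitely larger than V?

7

The elements the relations force above V are U, A, E, H, D, P, R — no chain reaches any other.
That is 7.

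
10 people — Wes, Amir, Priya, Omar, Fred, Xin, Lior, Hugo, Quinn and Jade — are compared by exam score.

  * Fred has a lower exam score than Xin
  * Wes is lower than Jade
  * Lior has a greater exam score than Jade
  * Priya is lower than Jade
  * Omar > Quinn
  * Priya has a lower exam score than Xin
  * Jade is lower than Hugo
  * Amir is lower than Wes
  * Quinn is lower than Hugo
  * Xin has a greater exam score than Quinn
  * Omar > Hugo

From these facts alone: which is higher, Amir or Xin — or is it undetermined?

Following every chain through Amir: above Amir we get Wes, Jade, Hugo, Lior, Omar.
Xin is not reached, and no chain runs the other way from Xin to Amir.
So the given relations leave the order of Amir and Xin undetermined.

undetermined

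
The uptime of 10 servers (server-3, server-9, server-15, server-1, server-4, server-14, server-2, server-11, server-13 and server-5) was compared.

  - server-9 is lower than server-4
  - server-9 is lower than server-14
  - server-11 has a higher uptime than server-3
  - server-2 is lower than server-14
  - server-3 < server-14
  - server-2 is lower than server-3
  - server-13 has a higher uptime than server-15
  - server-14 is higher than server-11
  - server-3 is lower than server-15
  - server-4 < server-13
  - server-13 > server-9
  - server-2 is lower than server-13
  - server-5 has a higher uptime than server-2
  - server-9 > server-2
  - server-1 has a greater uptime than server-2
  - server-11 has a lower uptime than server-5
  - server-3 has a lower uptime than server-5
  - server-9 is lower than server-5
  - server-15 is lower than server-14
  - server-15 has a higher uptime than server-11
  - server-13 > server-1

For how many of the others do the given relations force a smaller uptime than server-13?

Directly below server-13: server-2, server-9, server-4, server-15, server-1.
One step further: server-3, server-11 (7 so far).
No other element is forced below server-13 by the given relations, so the count is 7.

7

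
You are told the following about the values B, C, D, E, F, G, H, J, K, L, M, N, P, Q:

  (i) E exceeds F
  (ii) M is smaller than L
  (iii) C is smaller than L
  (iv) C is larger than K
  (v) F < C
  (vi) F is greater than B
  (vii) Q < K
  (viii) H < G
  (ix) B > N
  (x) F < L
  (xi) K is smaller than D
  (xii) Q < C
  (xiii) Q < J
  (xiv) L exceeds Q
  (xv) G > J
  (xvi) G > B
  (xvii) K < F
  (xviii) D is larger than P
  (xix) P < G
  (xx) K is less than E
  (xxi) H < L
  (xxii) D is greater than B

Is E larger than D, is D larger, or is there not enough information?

Following every chain through D: below D we get Q, N, B, K, P.
E is not reached, and no chain runs the other way from E to D.
So the given relations leave the order of D and E undetermined.

undetermined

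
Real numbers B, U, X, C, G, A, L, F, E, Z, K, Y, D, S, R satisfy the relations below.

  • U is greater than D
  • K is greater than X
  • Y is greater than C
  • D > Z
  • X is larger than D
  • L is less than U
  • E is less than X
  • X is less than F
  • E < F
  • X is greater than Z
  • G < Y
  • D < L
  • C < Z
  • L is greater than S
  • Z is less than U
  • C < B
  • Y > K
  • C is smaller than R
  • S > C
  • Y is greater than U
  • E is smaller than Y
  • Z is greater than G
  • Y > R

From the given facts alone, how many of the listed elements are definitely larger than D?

6

Directly above D: X, L, U.
One step further: K, F, Y (6 so far).
Nothing else is reachable above D; 6 in all.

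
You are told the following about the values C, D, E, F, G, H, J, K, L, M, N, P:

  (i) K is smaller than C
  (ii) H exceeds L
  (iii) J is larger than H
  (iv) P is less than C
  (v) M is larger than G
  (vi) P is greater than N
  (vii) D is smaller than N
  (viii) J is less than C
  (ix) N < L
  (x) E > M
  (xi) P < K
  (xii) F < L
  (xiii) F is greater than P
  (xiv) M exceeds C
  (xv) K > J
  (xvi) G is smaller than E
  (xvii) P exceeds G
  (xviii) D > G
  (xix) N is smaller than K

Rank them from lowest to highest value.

The consecutive links are each given: G < D; D < N; N < P; P < F; F < L; L < H; H < J; J < K; K < C; C < M; M < E.

G < D < N < P < F < L < H < J < K < C < M < E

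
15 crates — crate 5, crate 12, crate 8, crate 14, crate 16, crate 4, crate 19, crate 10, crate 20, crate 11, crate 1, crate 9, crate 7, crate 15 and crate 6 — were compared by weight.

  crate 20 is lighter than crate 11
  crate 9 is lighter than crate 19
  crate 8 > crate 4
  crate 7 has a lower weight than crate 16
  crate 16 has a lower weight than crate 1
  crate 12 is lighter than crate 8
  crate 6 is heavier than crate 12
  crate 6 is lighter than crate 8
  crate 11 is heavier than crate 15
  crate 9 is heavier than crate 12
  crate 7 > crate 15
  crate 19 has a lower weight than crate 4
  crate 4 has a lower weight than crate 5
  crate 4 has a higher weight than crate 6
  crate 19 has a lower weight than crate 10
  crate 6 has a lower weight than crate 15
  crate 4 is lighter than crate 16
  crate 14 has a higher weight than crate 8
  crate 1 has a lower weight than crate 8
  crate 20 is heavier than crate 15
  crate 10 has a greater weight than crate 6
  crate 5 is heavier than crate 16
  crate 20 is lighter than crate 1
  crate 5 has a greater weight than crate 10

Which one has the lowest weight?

crate 12

Chaining upward from crate 12: directly above it, crate 9, crate 6, crate 8; then crate 19, crate 4, crate 10, crate 15, crate 14; then crate 7, crate 16, crate 5, crate 20, crate 11; then crate 1.
That covers every other element, and nothing is given below crate 12, so crate 12 is the lowest weight.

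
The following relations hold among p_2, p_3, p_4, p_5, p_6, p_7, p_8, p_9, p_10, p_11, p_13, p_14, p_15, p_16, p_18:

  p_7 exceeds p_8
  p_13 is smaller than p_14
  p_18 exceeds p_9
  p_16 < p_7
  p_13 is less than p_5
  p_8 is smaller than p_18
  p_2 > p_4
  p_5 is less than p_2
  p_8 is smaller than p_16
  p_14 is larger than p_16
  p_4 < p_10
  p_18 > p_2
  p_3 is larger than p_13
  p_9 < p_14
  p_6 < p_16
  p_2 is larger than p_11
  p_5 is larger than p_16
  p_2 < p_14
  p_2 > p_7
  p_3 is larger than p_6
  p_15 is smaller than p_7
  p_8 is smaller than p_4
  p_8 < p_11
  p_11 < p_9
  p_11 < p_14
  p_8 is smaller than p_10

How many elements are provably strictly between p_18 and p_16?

3

The relations place p_16 below p_18. An element lies strictly between them when it is forced above p_16 and also forced below p_18.
Above p_16: {p_5, p_7, p_2, p_14}. Below p_18: {p_6, p_8, p_13, p_15, p_4, p_11, p_5, p_7, p_9, p_2}.
Intersection: {p_5, p_7, p_2} — 3.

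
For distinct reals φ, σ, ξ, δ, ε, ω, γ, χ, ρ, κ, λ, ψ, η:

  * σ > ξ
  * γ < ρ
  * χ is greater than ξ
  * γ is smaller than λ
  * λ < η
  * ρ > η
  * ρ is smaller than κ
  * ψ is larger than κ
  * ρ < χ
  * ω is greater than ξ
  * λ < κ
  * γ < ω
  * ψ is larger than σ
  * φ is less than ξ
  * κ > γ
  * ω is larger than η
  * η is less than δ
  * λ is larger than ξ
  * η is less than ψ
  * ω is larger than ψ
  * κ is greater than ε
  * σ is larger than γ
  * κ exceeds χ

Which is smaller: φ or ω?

φ < ξ < λ < η < ρ < χ < κ < ψ < ω, by transitivity through ξ, λ, η, ρ, χ, κ, ψ.
So φ < ω; φ is the smaller of the two.

φ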